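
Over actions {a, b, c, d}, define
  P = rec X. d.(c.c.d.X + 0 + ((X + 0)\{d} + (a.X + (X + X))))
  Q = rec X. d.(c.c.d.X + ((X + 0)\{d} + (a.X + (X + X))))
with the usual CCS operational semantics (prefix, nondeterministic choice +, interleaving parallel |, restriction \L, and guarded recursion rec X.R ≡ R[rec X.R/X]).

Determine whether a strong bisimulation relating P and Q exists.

YES

P's transition system — 4 states:
  p0 = rec X. d.(c.c.d.X + 0 + ((X + 0)\{d} + (a.X + (X + X)))) :: —d→ p1
  p1 = c.c.d.(rec X. d.(c.c.d.X + 0 + ((X + 0)\{d} + (a.X + (X + X))))) + 0 + (((rec X. d.(c.c.d.X + 0 + ((X + 0)\{d} + (a.X + (X + X))))) + 0)\{d} + (a.(rec X. d.(c.c.d.X + 0 + ((X + 0)\{d} + (a.X + (X + X))))) + ((rec X. d.(c.c.d.X + 0 + ((X + 0)\{d} + (a.X + (X + X))))) + (rec X. d.(c.c.d.X + 0 + ((X + 0)\{d} + (a.X + (X + X)))))))) :: —a→ p0, —c→ p2, —d→ p1
  p2 = c.d.(rec X. d.(c.c.d.X + 0 + ((X + 0)\{d} + (a.X + (X + X))))) :: —c→ p3
  p3 = d.(rec X. d.(c.c.d.X + 0 + ((X + 0)\{d} + (a.X + (X + X))))) :: —d→ p0
Q's transition system — 4 states:
  q0 = rec X. d.(c.c.d.X + ((X + 0)\{d} + (a.X + (X + X)))) :: —d→ q1
  q1 = c.c.d.(rec X. d.(c.c.d.X + ((X + 0)\{d} + (a.X + (X + X))))) + (((rec X. d.(c.c.d.X + ((X + 0)\{d} + (a.X + (X + X))))) + 0)\{d} + (a.(rec X. d.(c.c.d.X + ((X + 0)\{d} + (a.X + (X + X))))) + ((rec X. d.(c.c.d.X + ((X + 0)\{d} + (a.X + (X + X))))) + (rec X. d.(c.c.d.X + ((X + 0)\{d} + (a.X + (X + X)))))))) :: —a→ q0, —c→ q2, —d→ q1
  q2 = c.d.(rec X. d.(c.c.d.X + ((X + 0)\{d} + (a.X + (X + X))))) :: —c→ q3
  q3 = d.(rec X. d.(c.c.d.X + ((X + 0)\{d} + (a.X + (X + X))))) :: —d→ q0
Bisimilarity quotient blocks:
  B0 = {p0, q0}
  B1 = {p1, q1}
  B2 = {p2, q2}
  B3 = {p3, q3}
p0 ∈ B0, q0 ∈ B0 → same block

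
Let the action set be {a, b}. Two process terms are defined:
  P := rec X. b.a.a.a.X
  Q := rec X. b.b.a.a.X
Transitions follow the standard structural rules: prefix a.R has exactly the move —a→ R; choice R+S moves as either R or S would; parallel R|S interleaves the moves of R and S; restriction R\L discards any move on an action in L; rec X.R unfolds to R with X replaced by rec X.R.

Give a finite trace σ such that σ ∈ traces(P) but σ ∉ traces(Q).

ba

LTS(P): 4 reachable states
  s0 = rec X. b.a.a.a.X | -b-> s1
  s1 = a.a.a.(rec X. b.a.a.a.X) | -a-> s2
  s2 = a.a.(rec X. b.a.a.a.X) | -a-> s3
  s3 = a.(rec X. b.a.a.a.X) | -a-> s0
LTS(Q): 4 reachable states
  t0 = rec X. b.b.a.a.X | -b-> t1
  t1 = b.a.a.(rec X. b.b.a.a.X) | -b-> t2
  t2 = a.a.(rec X. b.b.a.a.X) | -a-> t3
  t3 = a.(rec X. b.b.a.a.X) | -a-> t0
Executing ba from P (initial set {s0}):
  [1] b ⇒ {s1}
  [2] a ⇒ {s2}
  — P admits the full trace.
Executing ba from Q (initial set {t0}):
  [1] b ⇒ {t1}
  [2] a ⇒ ∅  — Q cannot continue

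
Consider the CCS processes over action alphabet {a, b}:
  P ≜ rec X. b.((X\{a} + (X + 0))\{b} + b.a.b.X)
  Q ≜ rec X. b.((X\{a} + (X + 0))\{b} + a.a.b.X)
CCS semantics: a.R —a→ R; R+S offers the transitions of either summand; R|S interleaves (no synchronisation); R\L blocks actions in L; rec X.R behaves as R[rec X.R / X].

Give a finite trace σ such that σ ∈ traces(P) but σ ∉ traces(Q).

bb

Reachable graph of P (4 states):
  u0 = rec X. b.((X\{a} + (X + 0))\{b} + b.a.b.X) | =b=> u1
  u1 = ((rec X. b.((X\{a} + (X + 0))\{b} + b.a.b.X))\{a} + ((rec X. b.((X\{a} + (X + 0))\{b} + b.a.b.X)) + 0))\{b} + b.a.b.(rec X. b.((X\{a} + (X + 0))\{b} + b.a.b.X)) | =b=> u2
  u2 = a.b.(rec X. b.((X\{a} + (X + 0))\{b} + b.a.b.X)) | =a=> u3
  u3 = b.(rec X. b.((X\{a} + (X + 0))\{b} + b.a.b.X)) | =b=> u0
Reachable graph of Q (4 states):
  v0 = rec X. b.((X\{a} + (X + 0))\{b} + a.a.b.X) | =b=> v1
  v1 = ((rec X. b.((X\{a} + (X + 0))\{b} + a.a.b.X))\{a} + ((rec X. b.((X\{a} + (X + 0))\{b} + a.a.b.X)) + 0))\{b} + a.a.b.(rec X. b.((X\{a} + (X + 0))\{b} + a.a.b.X)) | =a=> v2
  v2 = a.b.(rec X. b.((X\{a} + (X + 0))\{b} + a.a.b.X)) | =a=> v3
  v3 = b.(rec X. b.((X\{a} + (X + 0))\{b} + a.a.b.X)) | =b=> v0
Executing bb from P (initial set {u0}):
  [1] b ⇒ {u1}
  [2] b ⇒ {u2}
  — P admits the full trace.
Executing bb from Q (initial set {v0}):
  [1] b ⇒ {v1}
  [2] b ⇒ no successor for Q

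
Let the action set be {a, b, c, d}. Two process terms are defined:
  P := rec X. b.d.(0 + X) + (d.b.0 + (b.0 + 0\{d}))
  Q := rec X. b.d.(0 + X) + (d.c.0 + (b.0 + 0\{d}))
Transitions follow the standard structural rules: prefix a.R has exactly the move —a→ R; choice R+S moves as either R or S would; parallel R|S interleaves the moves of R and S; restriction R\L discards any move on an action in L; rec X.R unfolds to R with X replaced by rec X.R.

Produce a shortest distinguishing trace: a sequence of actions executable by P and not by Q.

db

LTS(P): 5 reachable states
  p0 = rec X. b.d.(0 + X) + (d.b.0 + (b.0 + 0\{d})) :: ··b··> p1, ··b··> p2, ··d··> p3
  p1 = 0 :: stopped
  p2 = d.(0 + (rec X. b.d.(0 + X) + (d.b.0 + (b.0 + 0\{d})))) :: ··d··> p4
  p3 = b.0 :: ··b··> p1
  p4 = 0 + (rec X. b.d.(0 + X) + (d.b.0 + (b.0 + 0\{d}))) :: ··b··> p1, ··b··> p2, ··d··> p3
LTS(Q): 5 reachable states
  q0 = rec X. b.d.(0 + X) + (d.c.0 + (b.0 + 0\{d})) :: ··b··> q1, ··b··> q2, ··d··> q3
  q1 = 0 :: stopped
  q2 = d.(0 + (rec X. b.d.(0 + X) + (d.c.0 + (b.0 + 0\{d})))) :: ··d··> q4
  q3 = c.0 :: ··c··> q1
  q4 = 0 + (rec X. b.d.(0 + X) + (d.c.0 + (b.0 + 0\{d}))) :: ··b··> q1, ··b··> q2, ··d··> q3
Run σ = ⟨db⟩ on P: start {p0}
  [1] d ⇒ {p3}
  [2] b ⇒ {p1}
  P completes σ.
Run σ = ⟨db⟩ on Q: start {q0}
  [1] d ⇒ {q3}
  [2] b ⇒ no successor for Q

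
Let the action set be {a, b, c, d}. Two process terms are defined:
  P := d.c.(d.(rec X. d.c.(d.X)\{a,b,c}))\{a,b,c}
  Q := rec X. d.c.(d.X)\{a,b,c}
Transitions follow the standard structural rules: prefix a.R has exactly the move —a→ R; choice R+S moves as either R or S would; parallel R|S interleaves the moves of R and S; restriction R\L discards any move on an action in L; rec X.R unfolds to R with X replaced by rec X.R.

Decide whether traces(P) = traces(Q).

traces(P) = traces(Q)

P's transition system — 5 states:
  u0 = d.c.(d.(rec X. d.c.(d.X)\{a,b,c}))\{a,b,c} :: --d--▸ u1
  u1 = c.(d.(rec X. d.c.(d.X)\{a,b,c}))\{a,b,c} :: --c--▸ u2
  u2 = (d.(rec X. d.c.(d.X)\{a,b,c}))\{a,b,c} :: --d--▸ u3
  u3 = (rec X. d.c.(d.X)\{a,b,c})\{a,b,c} :: --d--▸ u4
  u4 = (c.(d.(rec X. d.c.(d.X)\{a,b,c}))\{a,b,c})\{a,b,c} :: stopped
Q's transition system — 5 states:
  v0 = rec X. d.c.(d.X)\{a,b,c} :: --d--▸ v1
  v1 = c.(d.(rec X. d.c.(d.X)\{a,b,c}))\{a,b,c} :: --c--▸ v2
  v2 = (d.(rec X. d.c.(d.X)\{a,b,c}))\{a,b,c} :: --d--▸ v3
  v3 = (rec X. d.c.(d.X)\{a,b,c})\{a,b,c} :: --d--▸ v4
  v4 = (c.(d.(rec X. d.c.(d.X)\{a,b,c}))\{a,b,c})\{a,b,c} :: stopped
Partition-refinement fixed point:
  B0 = {u0, v0}
  B1 = {u1, v1}
  B2 = {u2, v2}
  B3 = {u3, v3}
  B4 = {u4, v4}
u0 ∈ B0, v0 ∈ B0 → same block
Bisimilar ⇒ trace-equivalent.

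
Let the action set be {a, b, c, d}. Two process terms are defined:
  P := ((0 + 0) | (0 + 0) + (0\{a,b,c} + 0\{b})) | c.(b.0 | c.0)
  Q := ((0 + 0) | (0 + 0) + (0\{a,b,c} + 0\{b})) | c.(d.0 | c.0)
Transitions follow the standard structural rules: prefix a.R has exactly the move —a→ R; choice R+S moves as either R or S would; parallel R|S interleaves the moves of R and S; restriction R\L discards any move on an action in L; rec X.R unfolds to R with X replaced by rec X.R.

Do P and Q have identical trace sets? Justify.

NO — witness ⟨cb⟩

P's transition system — 5 states:
  u0 = ((0 + 0) | (0 + 0) + (0\{a,b,c} + 0\{b})) | c.(b.0 | c.0) ⊢ =c=> u1
  u1 = ((0 + 0) | (0 + 0) + (0\{a,b,c} + 0\{b})) | (b.0 | c.0) ⊢ =b=> u2, =c=> u3
  u2 = ((0 + 0) | (0 + 0) + (0\{a,b,c} + 0\{b})) | (0 | c.0) ⊢ =c=> u4
  u3 = ((0 + 0) | (0 + 0) + (0\{a,b,c} + 0\{b})) | (b.0 | 0) ⊢ =b=> u4
  u4 = ((0 + 0) | (0 + 0) + (0\{a,b,c} + 0\{b})) | (0 | 0) ⊢ deadlocked
Q's transition system — 5 states:
  v0 = ((0 + 0) | (0 + 0) + (0\{a,b,c} + 0\{b})) | c.(d.0 | c.0) ⊢ =c=> v1
  v1 = ((0 + 0) | (0 + 0) + (0\{a,b,c} + 0\{b})) | (d.0 | c.0) ⊢ =c=> v2, =d=> v3
  v2 = ((0 + 0) | (0 + 0) + (0\{a,b,c} + 0\{b})) | (d.0 | 0) ⊢ =d=> v4
  v3 = ((0 + 0) | (0 + 0) + (0\{a,b,c} + 0\{b})) | (0 | c.0) ⊢ =c=> v4
  v4 = ((0 + 0) | (0 + 0) + (0\{a,b,c} + 0\{b})) | (0 | 0) ⊢ deadlocked
Trace ⟨cb⟩ through P, begin at {u0}:
  step 1 (c): {u1}
  step 2 (b): {u2}
  P completes σ.
Trace ⟨cb⟩ through Q, begin at {v0}:
  step 1 (c): {v1}
  step 2 (b): ∅ (Q stuck)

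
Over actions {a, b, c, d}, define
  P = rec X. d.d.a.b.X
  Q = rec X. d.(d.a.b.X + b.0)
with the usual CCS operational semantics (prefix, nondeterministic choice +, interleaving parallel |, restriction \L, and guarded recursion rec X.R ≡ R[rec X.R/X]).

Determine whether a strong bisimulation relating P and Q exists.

P ≁ Q

Reachable graph of P (4 states):
  s0 = rec X. d.d.a.b.X | --d--▸ s1
  s1 = d.a.b.(rec X. d.d.a.b.X) | --d--▸ s2
  s2 = a.b.(rec X. d.d.a.b.X) | --a--▸ s3
  s3 = b.(rec X. d.d.a.b.X) | --b--▸ s0
Reachable graph of Q (5 states):
  t0 = rec X. d.(d.a.b.X + b.0) | --d--▸ t1
  t1 = d.a.b.(rec X. d.(d.a.b.X + b.0)) + b.0 | --b--▸ t2, --d--▸ t3
  t2 = 0 | ·
  t3 = a.b.(rec X. d.(d.a.b.X + b.0)) | --a--▸ t4
  t4 = b.(rec X. d.(d.a.b.X + b.0)) | --b--▸ t0
Coarsest stable partition (strong bisimilarity classes):
  B0 = {s0}
  B1 = {s1}
  B2 = {s2}
  B3 = {s3}
  B4 = {t0}
  B5 = {t1}
  B6 = {t3}
  B7 = {t4}
  B8 = {t2}
s0 ∈ B0, t0 ∈ B4 → different blocks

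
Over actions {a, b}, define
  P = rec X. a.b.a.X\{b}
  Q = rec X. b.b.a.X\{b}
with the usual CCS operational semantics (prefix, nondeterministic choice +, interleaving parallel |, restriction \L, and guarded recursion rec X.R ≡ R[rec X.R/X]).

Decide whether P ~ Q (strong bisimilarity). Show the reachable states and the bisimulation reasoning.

not bisimilar

P's transition system — 5 states:
  s0 = rec X. a.b.a.X\{b} | -a-> s1
  s1 = b.a.(rec X. a.b.a.X\{b})\{b} | -b-> s2
  s2 = a.(rec X. a.b.a.X\{b})\{b} | -a-> s3
  s3 = (rec X. a.b.a.X\{b})\{b} | -a-> s4
  s4 = (b.a.(rec X. a.b.a.X\{b})\{b})\{b} | ·
Q's transition system — 4 states:
  t0 = rec X. b.b.a.X\{b} | -b-> t1
  t1 = b.a.(rec X. b.b.a.X\{b})\{b} | -b-> t2
  t2 = a.(rec X. b.b.a.X\{b})\{b} | -a-> t3
  t3 = (rec X. b.b.a.X\{b})\{b} | ·
Bisimilarity quotient blocks:
  B0 = {s0}
  B1 = {s1}
  B2 = {s2}
  B3 = {s3, t2}
  B4 = {s4, t3}
  B5 = {t0}
  B6 = {t1}
s0 ∈ B0, t0 ∈ B5 → different blocks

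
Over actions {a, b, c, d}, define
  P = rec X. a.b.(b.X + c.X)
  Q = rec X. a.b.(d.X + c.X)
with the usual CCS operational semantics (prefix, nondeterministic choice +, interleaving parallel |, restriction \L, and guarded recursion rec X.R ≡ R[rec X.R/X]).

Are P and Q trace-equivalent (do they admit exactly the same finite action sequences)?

P's transition system — 3 states:
  u0 = rec X. a.b.(b.X + c.X) → —a→ u1
  u1 = b.(b.(rec X. a.b.(b.X + c.X)) + c.(rec X. a.b.(b.X + c.X))) → —b→ u2
  u2 = b.(rec X. a.b.(b.X + c.X)) + c.(rec X. a.b.(b.X + c.X)) → —b→ u0, —c→ u0
Q's transition system — 3 states:
  v0 = rec X. a.b.(d.X + c.X) → —a→ v1
  v1 = b.(d.(rec X. a.b.(d.X + c.X)) + c.(rec X. a.b.(d.X + c.X))) → —b→ v2
  v2 = d.(rec X. a.b.(d.X + c.X)) + c.(rec X. a.b.(d.X + c.X)) → —c→ v0, —d→ v0
Trace ⟨abb⟩ through P, begin at {u0}:
  step 1 (a): {u1}
  step 2 (b): {u2}
  step 3 (b): {u0}
  ✓ P
Trace ⟨abb⟩ through Q, begin at {v0}:
  step 1 (a): {v1}
  step 2 (b): {v2}
  step 3 (b): no successor for Q

NO — witness ⟨abb⟩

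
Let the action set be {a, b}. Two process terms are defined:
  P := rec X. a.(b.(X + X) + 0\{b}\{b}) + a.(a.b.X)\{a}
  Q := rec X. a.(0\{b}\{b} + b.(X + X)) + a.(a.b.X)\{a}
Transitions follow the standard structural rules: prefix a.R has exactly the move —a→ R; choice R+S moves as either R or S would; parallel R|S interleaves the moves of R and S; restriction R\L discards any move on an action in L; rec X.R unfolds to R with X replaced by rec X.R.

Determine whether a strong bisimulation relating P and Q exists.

P ~ Q

P's transition system — 4 states:
  p0 = rec X. a.(b.(X + X) + 0\{b}\{b}) + a.(a.b.X)\{a} | ··a··> p1, ··a··> p2
  p1 = (a.b.(rec X. a.(b.(X + X) + 0\{b}\{b}) + a.(a.b.X)\{a}))\{a} | ∅
  p2 = b.((rec X. a.(b.(X + X) + 0\{b}\{b}) + a.(a.b.X)\{a}) + (rec X. a.(b.(X + X) + 0\{b}\{b}) + a.(a.b.X)\{a})) + 0\{b}\{b} | ··b··> p3
  p3 = (rec X. a.(b.(X + X) + 0\{b}\{b}) + a.(a.b.X)\{a}) + (rec X. a.(b.(X + X) + 0\{b}\{b}) + a.(a.b.X)\{a}) | ··a··> p1, ··a··> p2
Q's transition system — 4 states:
  q0 = rec X. a.(0\{b}\{b} + b.(X + X)) + a.(a.b.X)\{a} | ··a··> q1, ··a··> q2
  q1 = (a.b.(rec X. a.(0\{b}\{b} + b.(X + X)) + a.(a.b.X)\{a}))\{a} | ∅
  q2 = 0\{b}\{b} + b.((rec X. a.(0\{b}\{b} + b.(X + X)) + a.(a.b.X)\{a}) + (rec X. a.(0\{b}\{b} + b.(X + X)) + a.(a.b.X)\{a})) | ··b··> q3
  q3 = (rec X. a.(0\{b}\{b} + b.(X + X)) + a.(a.b.X)\{a}) + (rec X. a.(0\{b}\{b} + b.(X + X)) + a.(a.b.X)\{a}) | ··a··> q1, ··a··> q2
Coarsest stable partition (strong bisimilarity classes):
  B0 = {p0, p3, q0, q3}
  B1 = {p1, q1}
  B2 = {p2, q2}
p0 ∈ B0, q0 ∈ B0 → same block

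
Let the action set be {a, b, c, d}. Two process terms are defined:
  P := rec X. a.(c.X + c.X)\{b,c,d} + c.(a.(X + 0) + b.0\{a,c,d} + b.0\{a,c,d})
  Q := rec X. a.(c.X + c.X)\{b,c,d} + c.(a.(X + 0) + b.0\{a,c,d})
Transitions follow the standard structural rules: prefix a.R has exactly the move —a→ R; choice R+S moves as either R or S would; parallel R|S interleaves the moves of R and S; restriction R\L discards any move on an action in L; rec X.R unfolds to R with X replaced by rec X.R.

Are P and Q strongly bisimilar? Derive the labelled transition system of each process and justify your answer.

YES

P's transition system — 5 states:
  s0 = rec X. a.(c.X + c.X)\{b,c,d} + c.(a.(X + 0) + b.0\{a,c,d} + b.0\{a,c,d}) → -a-> s1, -c-> s2
  s1 = (c.(rec X. a.(c.X + c.X)\{b,c,d} + c.(a.(X + 0) + b.0\{a,c,d} + b.0\{a,c,d})) + c.(rec X. a.(c.X + c.X)\{b,c,d} + c.(a.(X + 0) + b.0\{a,c,d} + b.0\{a,c,d})))\{b,c,d} → deadlocked
  s2 = a.((rec X. a.(c.X + c.X)\{b,c,d} + c.(a.(X + 0) + b.0\{a,c,d} + b.0\{a,c,d})) + 0) + b.0\{a,c,d} + b.0\{a,c,d} → -a-> s3, -b-> s4
  s3 = (rec X. a.(c.X + c.X)\{b,c,d} + c.(a.(X + 0) + b.0\{a,c,d} + b.0\{a,c,d})) + 0 → -a-> s1, -c-> s2
  s4 = 0\{a,c,d} → deadlocked
Q's transition system — 5 states:
  t0 = rec X. a.(c.X + c.X)\{b,c,d} + c.(a.(X + 0) + b.0\{a,c,d}) → -a-> t1, -c-> t2
  t1 = (c.(rec X. a.(c.X + c.X)\{b,c,d} + c.(a.(X + 0) + b.0\{a,c,d})) + c.(rec X. a.(c.X + c.X)\{b,c,d} + c.(a.(X + 0) + b.0\{a,c,d})))\{b,c,d} → deadlocked
  t2 = a.((rec X. a.(c.X + c.X)\{b,c,d} + c.(a.(X + 0) + b.0\{a,c,d})) + 0) + b.0\{a,c,d} → -a-> t3, -b-> t4
  t3 = (rec X. a.(c.X + c.X)\{b,c,d} + c.(a.(X + 0) + b.0\{a,c,d})) + 0 → -a-> t1, -c-> t2
  t4 = 0\{a,c,d} → deadlocked
Partition-refinement fixed point:
  B0 = {s0, s3, t0, t3}
  B1 = {s2, t2}
  B2 = {s1, s4, t1, t4}
s0 ∈ B0, t0 ∈ B0 → same block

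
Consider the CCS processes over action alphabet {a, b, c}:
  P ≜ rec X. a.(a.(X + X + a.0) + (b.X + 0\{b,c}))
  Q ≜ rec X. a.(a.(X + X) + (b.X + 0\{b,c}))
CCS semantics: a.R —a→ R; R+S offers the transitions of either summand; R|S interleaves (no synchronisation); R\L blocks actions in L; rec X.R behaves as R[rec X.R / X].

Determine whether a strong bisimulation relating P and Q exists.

P's transition system — 4 states:
  u0 = rec X. a.(a.(X + X + a.0) + (b.X + 0\{b,c})) has moves ··a··> u1
  u1 = a.((rec X. a.(a.(X + X + a.0) + (b.X + 0\{b,c}))) + (rec X. a.(a.(X + X + a.0) + (b.X + 0\{b,c}))) + a.0) + (b.(rec X. a.(a.(X + X + a.0) + (b.X + 0\{b,c}))) + 0\{b,c}) has moves ··a··> u2, ··b··> u0
  u2 = (rec X. a.(a.(X + X + a.0) + (b.X + 0\{b,c}))) + (rec X. a.(a.(X + X + a.0) + (b.X + 0\{b,c}))) + a.0 has moves ··a··> u1, ··a··> u3
  u3 = 0 has moves deadlocked
Q's transition system — 3 states:
  v0 = rec X. a.(a.(X + X) + (b.X + 0\{b,c})) has moves ··a··> v1
  v1 = a.((rec X. a.(a.(X + X) + (b.X + 0\{b,c}))) + (rec X. a.(a.(X + X) + (b.X + 0\{b,c})))) + (b.(rec X. a.(a.(X + X) + (b.X + 0\{b,c}))) + 0\{b,c}) has moves ··a··> v2, ··b··> v0
  v2 = (rec X. a.(a.(X + X) + (b.X + 0\{b,c}))) + (rec X. a.(a.(X + X) + (b.X + 0\{b,c}))) has moves ··a··> v1
Coarsest stable partition (strong bisimilarity classes):
  B0 = {u0}
  B1 = {u1}
  B2 = {u2}
  B3 = {u3}
  B4 = {v0, v2}
  B5 = {v1}
u0 ∈ B0, v0 ∈ B4 → different blocks

not bisimilar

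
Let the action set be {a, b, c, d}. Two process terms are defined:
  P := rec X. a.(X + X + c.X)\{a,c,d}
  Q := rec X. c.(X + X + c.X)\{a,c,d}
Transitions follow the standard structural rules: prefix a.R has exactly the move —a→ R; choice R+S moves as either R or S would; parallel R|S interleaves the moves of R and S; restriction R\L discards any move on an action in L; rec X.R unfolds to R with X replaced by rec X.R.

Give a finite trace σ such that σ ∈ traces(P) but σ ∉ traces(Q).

Reachable graph of P (2 states):
  p0 = rec X. a.(X + X + c.X)\{a,c,d} ⊢ -a-> p1
  p1 = ((rec X. a.(X + X + c.X)\{a,c,d}) + (rec X. a.(X + X + c.X)\{a,c,d}) + c.(rec X. a.(X + X + c.X)\{a,c,d}))\{a,c,d} ⊢ ·
Reachable graph of Q (2 states):
  q0 = rec X. c.(X + X + c.X)\{a,c,d} ⊢ -c-> q1
  q1 = ((rec X. c.(X + X + c.X)\{a,c,d}) + (rec X. c.(X + X + c.X)\{a,c,d}) + c.(rec X. c.(X + X + c.X)\{a,c,d}))\{a,c,d} ⊢ ·
Run σ = ⟨a⟩ on P: start {p0}
  [1] a ⇒ {p1}
  ✓ P
Run σ = ⟨a⟩ on Q: start {q0}
  [1] a ⇒ no successor for Q

a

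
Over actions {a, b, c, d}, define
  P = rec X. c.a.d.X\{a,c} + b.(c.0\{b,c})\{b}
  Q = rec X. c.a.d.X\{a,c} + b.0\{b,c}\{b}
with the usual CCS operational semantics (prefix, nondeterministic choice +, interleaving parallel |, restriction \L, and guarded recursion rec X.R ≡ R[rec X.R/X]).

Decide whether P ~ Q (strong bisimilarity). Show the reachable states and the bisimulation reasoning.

P ≁ Q

LTS(P): 7 reachable states
  p0 = rec X. c.a.d.X\{a,c} + b.(c.0\{b,c})\{b} → =b=> p1, =c=> p2
  p1 = (c.0\{b,c})\{b} → =c=> p3
  p2 = a.d.(rec X. c.a.d.X\{a,c} + b.(c.0\{b,c})\{b})\{a,c} → =a=> p4
  p3 = 0\{b,c}\{b} → deadlocked
  p4 = d.(rec X. c.a.d.X\{a,c} + b.(c.0\{b,c})\{b})\{a,c} → =d=> p5
  p5 = (rec X. c.a.d.X\{a,c} + b.(c.0\{b,c})\{b})\{a,c} → =b=> p6
  p6 = (c.0\{b,c})\{b}\{a,c} → deadlocked
LTS(Q): 6 reachable states
  q0 = rec X. c.a.d.X\{a,c} + b.0\{b,c}\{b} → =b=> q1, =c=> q2
  q1 = 0\{b,c}\{b} → deadlocked
  q2 = a.d.(rec X. c.a.d.X\{a,c} + b.0\{b,c}\{b})\{a,c} → =a=> q3
  q3 = d.(rec X. c.a.d.X\{a,c} + b.0\{b,c}\{b})\{a,c} → =d=> q4
  q4 = (rec X. c.a.d.X\{a,c} + b.0\{b,c}\{b})\{a,c} → =b=> q5
  q5 = 0\{b,c}\{b}\{a,c} → deadlocked
Bisimilarity quotient blocks:
  B0 = {p0}
  B1 = {p1}
  B2 = {p3, p6, q1, q5}
  B3 = {p2, q2}
  B4 = {p4, q3}
  B5 = {p5, q4}
  B6 = {q0}
p0 ∈ B0, q0 ∈ B6 → different blocks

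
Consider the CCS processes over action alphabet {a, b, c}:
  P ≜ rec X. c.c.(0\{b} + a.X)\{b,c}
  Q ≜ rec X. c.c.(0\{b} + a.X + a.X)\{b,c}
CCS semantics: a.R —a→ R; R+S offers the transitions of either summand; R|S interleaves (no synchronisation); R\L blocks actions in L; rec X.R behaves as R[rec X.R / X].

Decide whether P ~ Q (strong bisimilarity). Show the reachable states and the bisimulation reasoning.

YES

LTS(P): 4 reachable states
  m0 = rec X. c.c.(0\{b} + a.X)\{b,c} has moves =c=> m1
  m1 = c.(0\{b} + a.(rec X. c.c.(0\{b} + a.X)\{b,c}))\{b,c} has moves =c=> m2
  m2 = (0\{b} + a.(rec X. c.c.(0\{b} + a.X)\{b,c}))\{b,c} has moves =a=> m3
  m3 = (rec X. c.c.(0\{b} + a.X)\{b,c})\{b,c} has moves stopped
LTS(Q): 4 reachable states
  n0 = rec X. c.c.(0\{b} + a.X + a.X)\{b,c} has moves =c=> n1
  n1 = c.(0\{b} + a.(rec X. c.c.(0\{b} + a.X + a.X)\{b,c}) + a.(rec X. c.c.(0\{b} + a.X + a.X)\{b,c}))\{b,c} has moves =c=> n2
  n2 = (0\{b} + a.(rec X. c.c.(0\{b} + a.X + a.X)\{b,c}) + a.(rec X. c.c.(0\{b} + a.X + a.X)\{b,c}))\{b,c} has moves =a=> n3
  n3 = (rec X. c.c.(0\{b} + a.X + a.X)\{b,c})\{b,c} has moves stopped
Coarsest stable partition (strong bisimilarity classes):
  B0 = {m0, n0}
  B1 = {m1, n1}
  B2 = {m2, n2}
  B3 = {m3, n3}
m0 ∈ B0, n0 ∈ B0 → same block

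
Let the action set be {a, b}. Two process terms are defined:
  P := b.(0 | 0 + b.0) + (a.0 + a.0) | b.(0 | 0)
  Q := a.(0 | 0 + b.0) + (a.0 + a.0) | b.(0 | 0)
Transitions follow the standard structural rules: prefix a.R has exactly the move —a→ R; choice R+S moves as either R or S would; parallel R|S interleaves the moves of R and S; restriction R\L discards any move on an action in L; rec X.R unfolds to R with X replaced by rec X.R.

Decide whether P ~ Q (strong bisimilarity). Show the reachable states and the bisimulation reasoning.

P ≁ Q

Reachable graph of P (6 states):
  m0 = b.(0 | 0 + b.0) + (a.0 + a.0) | b.(0 | 0) ⊢ --a--▸ m1, --b--▸ m2, --b--▸ m3
  m1 = 0 | b.(0 | 0) ⊢ --b--▸ m4
  m2 = (a.0 + a.0) | (0 | 0) ⊢ --a--▸ m4
  m3 = 0 | 0 + b.0 ⊢ --b--▸ m5
  m4 = 0 | (0 | 0) ⊢ stopped
  m5 = 0 ⊢ stopped
Reachable graph of Q (6 states):
  n0 = a.(0 | 0 + b.0) + (a.0 + a.0) | b.(0 | 0) ⊢ --a--▸ n1, --a--▸ n2, --b--▸ n3
  n1 = 0 | 0 + b.0 ⊢ --b--▸ n4
  n2 = 0 | b.(0 | 0) ⊢ --b--▸ n5
  n3 = (a.0 + a.0) | (0 | 0) ⊢ --a--▸ n5
  n4 = 0 ⊢ stopped
  n5 = 0 | (0 | 0) ⊢ stopped
Bisimilarity quotient blocks:
  B0 = {m0}
  B1 = {m1, m3, n1, n2}
  B2 = {m4, m5, n4, n5}
  B3 = {m2, n3}
  B4 = {n0}
m0 ∈ B0, n0 ∈ B4 → different blocks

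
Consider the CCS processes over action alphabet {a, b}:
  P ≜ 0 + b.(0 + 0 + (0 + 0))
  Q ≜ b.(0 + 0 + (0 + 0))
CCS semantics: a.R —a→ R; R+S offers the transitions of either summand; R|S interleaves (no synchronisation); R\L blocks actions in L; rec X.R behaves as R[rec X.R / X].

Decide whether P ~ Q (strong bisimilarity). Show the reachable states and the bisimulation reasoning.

P's transition system — 2 states:
  s0 = 0 + b.(0 + 0 + (0 + 0)) | =b=> s1
  s1 = 0 + 0 + (0 + 0) | ∅
Q's transition system — 2 states:
  t0 = b.(0 + 0 + (0 + 0)) | =b=> t1
  t1 = 0 + 0 + (0 + 0) | ∅
Coarsest stable partition (strong bisimilarity classes):
  B0 = {s0, t0}
  B1 = {s1, t1}
s0 ∈ B0, t0 ∈ B0 → same block

P ~ Q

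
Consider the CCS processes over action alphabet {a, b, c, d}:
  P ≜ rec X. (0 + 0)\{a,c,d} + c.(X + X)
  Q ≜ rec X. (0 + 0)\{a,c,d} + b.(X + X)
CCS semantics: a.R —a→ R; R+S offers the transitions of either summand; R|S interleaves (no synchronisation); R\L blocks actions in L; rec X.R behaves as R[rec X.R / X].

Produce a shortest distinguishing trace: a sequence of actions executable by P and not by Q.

c

LTS(P): 2 reachable states
  p0 = rec X. (0 + 0)\{a,c,d} + c.(X + X) | —c→ p1
  p1 = (rec X. (0 + 0)\{a,c,d} + c.(X + X)) + (rec X. (0 + 0)\{a,c,d} + c.(X + X)) | —c→ p1
LTS(Q): 2 reachable states
  q0 = rec X. (0 + 0)\{a,c,d} + b.(X + X) | —b→ q1
  q1 = (rec X. (0 + 0)\{a,c,d} + b.(X + X)) + (rec X. (0 + 0)\{a,c,d} + b.(X + X)) | —b→ q1
Executing c from P (initial set {p0}):
  [1] c ⇒ {p1}
  P completes σ.
Executing c from Q (initial set {q0}):
  [1] c ⇒ ∅ (Q stuck)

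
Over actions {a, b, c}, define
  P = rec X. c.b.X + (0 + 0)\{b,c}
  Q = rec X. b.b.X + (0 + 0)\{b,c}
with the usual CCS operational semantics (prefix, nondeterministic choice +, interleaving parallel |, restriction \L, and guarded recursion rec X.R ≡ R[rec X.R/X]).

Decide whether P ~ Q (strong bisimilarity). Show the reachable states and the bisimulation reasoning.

P's transition system — 2 states:
  s0 = rec X. c.b.X + (0 + 0)\{b,c} has moves -c-> s1
  s1 = b.(rec X. c.b.X + (0 + 0)\{b,c}) has moves -b-> s0
Q's transition system — 2 states:
  t0 = rec X. b.b.X + (0 + 0)\{b,c} has moves -b-> t1
  t1 = b.(rec X. b.b.X + (0 + 0)\{b,c}) has moves -b-> t0
Bisimilarity quotient blocks:
  B0 = {s0}
  B1 = {s1}
  B2 = {t0, t1}
s0 ∈ B0, t0 ∈ B2 → different blocks

P ≁ Q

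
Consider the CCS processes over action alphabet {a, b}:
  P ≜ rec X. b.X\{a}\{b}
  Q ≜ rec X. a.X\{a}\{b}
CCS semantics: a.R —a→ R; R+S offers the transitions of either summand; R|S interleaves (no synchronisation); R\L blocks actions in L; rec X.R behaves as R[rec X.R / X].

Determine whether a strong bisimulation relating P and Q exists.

Reachable graph of P (2 states):
  p0 = rec X. b.X\{a}\{b} ⊢ -b-> p1
  p1 = (rec X. b.X\{a}\{b})\{a}\{b} ⊢ ·
Reachable graph of Q (2 states):
  q0 = rec X. a.X\{a}\{b} ⊢ -a-> q1
  q1 = (rec X. a.X\{a}\{b})\{a}\{b} ⊢ ·
Partition-refinement fixed point:
  B0 = {p0}
  B1 = {p1, q1}
  B2 = {q0}
p0 ∈ B0, q0 ∈ B2 → different blocks

P ≁ Q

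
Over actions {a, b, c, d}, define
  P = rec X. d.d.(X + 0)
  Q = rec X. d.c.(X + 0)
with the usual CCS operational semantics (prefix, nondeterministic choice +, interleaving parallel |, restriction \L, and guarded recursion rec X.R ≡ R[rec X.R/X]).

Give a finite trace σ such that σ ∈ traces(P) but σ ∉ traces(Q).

LTS(P): 3 reachable states
  m0 = rec X. d.d.(X + 0) | -d-> m1
  m1 = d.((rec X. d.d.(X + 0)) + 0) | -d-> m2
  m2 = (rec X. d.d.(X + 0)) + 0 | -d-> m1
LTS(Q): 3 reachable states
  n0 = rec X. d.c.(X + 0) | -d-> n1
  n1 = c.((rec X. d.c.(X + 0)) + 0) | -c-> n2
  n2 = (rec X. d.c.(X + 0)) + 0 | -d-> n1
Run σ = ⟨dd⟩ on P: start {m0}
  [1] d ⇒ {m1}
  [2] d ⇒ {m2}
  ✓ P
Run σ = ⟨dd⟩ on Q: start {n0}
  [1] d ⇒ {n1}
  [2] d ⇒ ∅ (Q stuck)

dd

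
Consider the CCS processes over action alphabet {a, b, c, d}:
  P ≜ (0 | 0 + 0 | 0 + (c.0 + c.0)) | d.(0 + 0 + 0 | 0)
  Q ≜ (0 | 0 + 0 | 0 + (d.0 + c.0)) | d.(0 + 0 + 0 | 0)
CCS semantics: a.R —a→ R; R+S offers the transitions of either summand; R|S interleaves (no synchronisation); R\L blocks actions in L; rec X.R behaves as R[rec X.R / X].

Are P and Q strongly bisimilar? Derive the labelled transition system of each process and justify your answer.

P's transition system — 4 states:
  p0 = (0 | 0 + 0 | 0 + (c.0 + c.0)) | d.(0 + 0 + 0 | 0) | =c=> p1, =d=> p2
  p1 = 0 | d.(0 + 0 + 0 | 0) | =d=> p3
  p2 = (0 | 0 + 0 | 0 + (c.0 + c.0)) | (0 + 0 + 0 | 0) | =c=> p3
  p3 = 0 | (0 + 0 + 0 | 0) | ·
Q's transition system — 4 states:
  q0 = (0 | 0 + 0 | 0 + (d.0 + c.0)) | d.(0 + 0 + 0 | 0) | =c=> q1, =d=> q1, =d=> q2
  q1 = 0 | d.(0 + 0 + 0 | 0) | =d=> q3
  q2 = (0 | 0 + 0 | 0 + (d.0 + c.0)) | (0 + 0 + 0 | 0) | =c=> q3, =d=> q3
  q3 = 0 | (0 + 0 + 0 | 0) | ·
Partition-refinement fixed point:
  B0 = {p0}
  B1 = {p2}
  B2 = {p3, q3}
  B3 = {p1, q1}
  B4 = {q0}
  B5 = {q2}
p0 ∈ B0, q0 ∈ B4 → different blocks

NO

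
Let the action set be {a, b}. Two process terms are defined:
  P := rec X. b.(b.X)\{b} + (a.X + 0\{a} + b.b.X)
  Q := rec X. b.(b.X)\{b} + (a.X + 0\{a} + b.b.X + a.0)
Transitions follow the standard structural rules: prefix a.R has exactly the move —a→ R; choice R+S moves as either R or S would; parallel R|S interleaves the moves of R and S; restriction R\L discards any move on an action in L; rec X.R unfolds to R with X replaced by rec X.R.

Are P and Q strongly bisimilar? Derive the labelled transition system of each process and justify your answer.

P ≁ Q

P's transition system — 3 states:
  s0 = rec X. b.(b.X)\{b} + (a.X + 0\{a} + b.b.X) | -a-> s0, -b-> s1, -b-> s2
  s1 = (b.(rec X. b.(b.X)\{b} + (a.X + 0\{a} + b.b.X)))\{b} | deadlocked
  s2 = b.(rec X. b.(b.X)\{b} + (a.X + 0\{a} + b.b.X)) | -b-> s0
Q's transition system — 4 states:
  t0 = rec X. b.(b.X)\{b} + (a.X + 0\{a} + b.b.X + a.0) | -a-> t0, -a-> t1, -b-> t2, -b-> t3
  t1 = 0 | deadlocked
  t2 = (b.(rec X. b.(b.X)\{b} + (a.X + 0\{a} + b.b.X + a.0)))\{b} | deadlocked
  t3 = b.(rec X. b.(b.X)\{b} + (a.X + 0\{a} + b.b.X + a.0)) | -b-> t0
Bisimilarity quotient blocks:
  B0 = {s0}
  B1 = {s2}
  B2 = {s1, t1, t2}
  B3 = {t0}
  B4 = {t3}
s0 ∈ B0, t0 ∈ B3 → different blocks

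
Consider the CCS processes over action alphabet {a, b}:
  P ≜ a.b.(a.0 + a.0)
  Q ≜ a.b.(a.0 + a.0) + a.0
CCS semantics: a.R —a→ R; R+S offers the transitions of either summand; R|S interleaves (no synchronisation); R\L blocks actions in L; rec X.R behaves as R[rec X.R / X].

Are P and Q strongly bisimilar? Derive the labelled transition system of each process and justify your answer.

P's transition system — 4 states:
  p0 = a.b.(a.0 + a.0) ⊢ =a=> p1
  p1 = b.(a.0 + a.0) ⊢ =b=> p2
  p2 = a.0 + a.0 ⊢ =a=> p3
  p3 = 0 ⊢ ·
Q's transition system — 4 states:
  q0 = a.b.(a.0 + a.0) + a.0 ⊢ =a=> q1, =a=> q2
  q1 = 0 ⊢ ·
  q2 = b.(a.0 + a.0) ⊢ =b=> q3
  q3 = a.0 + a.0 ⊢ =a=> q1
Partition-refinement fixed point:
  B0 = {p0}
  B1 = {p1, q2}
  B2 = {p2, q3}
  B3 = {p3, q1}
  B4 = {q0}
p0 ∈ B0, q0 ∈ B4 → different blocks

not bisimilar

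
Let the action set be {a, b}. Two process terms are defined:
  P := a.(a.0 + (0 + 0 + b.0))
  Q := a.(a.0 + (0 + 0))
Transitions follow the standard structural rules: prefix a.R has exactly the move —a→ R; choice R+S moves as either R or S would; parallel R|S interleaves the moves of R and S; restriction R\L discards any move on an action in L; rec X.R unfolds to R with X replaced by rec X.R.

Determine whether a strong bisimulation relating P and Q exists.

P's transition system — 3 states:
  u0 = a.(a.0 + (0 + 0 + b.0)) ⊢ -a-> u1
  u1 = a.0 + (0 + 0 + b.0) ⊢ -a-> u2, -b-> u2
  u2 = 0 ⊢ deadlocked
Q's transition system — 3 states:
  v0 = a.(a.0 + (0 + 0)) ⊢ -a-> v1
  v1 = a.0 + (0 + 0) ⊢ -a-> v2
  v2 = 0 ⊢ deadlocked
Coarsest stable partition (strong bisimilarity classes):
  B0 = {u0}
  B1 = {u1}
  B2 = {u2, v2}
  B3 = {v0}
  B4 = {v1}
u0 ∈ B0, v0 ∈ B3 → different blocks

not bisimilar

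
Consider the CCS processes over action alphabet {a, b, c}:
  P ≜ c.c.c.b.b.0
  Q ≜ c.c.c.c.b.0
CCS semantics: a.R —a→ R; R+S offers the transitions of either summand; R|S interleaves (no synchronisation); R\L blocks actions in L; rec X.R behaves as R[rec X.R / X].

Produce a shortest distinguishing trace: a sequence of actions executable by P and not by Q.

cccb

P's transition system — 6 states:
  s0 = c.c.c.b.b.0 has moves —c→ s1
  s1 = c.c.b.b.0 has moves —c→ s2
  s2 = c.b.b.0 has moves —c→ s3
  s3 = b.b.0 has moves —b→ s4
  s4 = b.0 has moves —b→ s5
  s5 = 0 has moves deadlocked
Q's transition system — 6 states:
  t0 = c.c.c.c.b.0 has moves —c→ t1
  t1 = c.c.c.b.0 has moves —c→ t2
  t2 = c.c.b.0 has moves —c→ t3
  t3 = c.b.0 has moves —c→ t4
  t4 = b.0 has moves —b→ t5
  t5 = 0 has moves deadlocked
Executing cccb from P (initial set {s0}):
  after c @ step 1: {s1}
  after c @ step 2: {s2}
  after c @ step 3: {s3}
  after b @ step 4: {s4}
  — P admits the full trace.
Executing cccb from Q (initial set {t0}):
  after c @ step 1: {t1}
  after c @ step 2: {t2}
  after c @ step 3: {t3}
  after b @ step 4: ∅  — Q cannot continue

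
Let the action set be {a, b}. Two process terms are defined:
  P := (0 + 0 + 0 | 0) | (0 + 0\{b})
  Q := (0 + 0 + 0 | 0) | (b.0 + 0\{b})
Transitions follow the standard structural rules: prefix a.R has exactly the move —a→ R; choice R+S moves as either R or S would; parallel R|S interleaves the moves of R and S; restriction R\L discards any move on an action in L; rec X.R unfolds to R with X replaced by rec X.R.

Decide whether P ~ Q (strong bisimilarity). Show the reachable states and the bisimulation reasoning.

P's transition system — 1 states:
  s0 = (0 + 0 + 0 | 0) | (0 + 0\{b}) | stopped
Q's transition system — 2 states:
  t0 = (0 + 0 + 0 | 0) | (b.0 + 0\{b}) | —b→ t1
  t1 = (0 + 0 + 0 | 0) | 0 | stopped
Bisimilarity quotient blocks:
  B0 = {s0, t1}
  B1 = {t0}
s0 ∈ B0, t0 ∈ B1 → different blocks

not bisimilar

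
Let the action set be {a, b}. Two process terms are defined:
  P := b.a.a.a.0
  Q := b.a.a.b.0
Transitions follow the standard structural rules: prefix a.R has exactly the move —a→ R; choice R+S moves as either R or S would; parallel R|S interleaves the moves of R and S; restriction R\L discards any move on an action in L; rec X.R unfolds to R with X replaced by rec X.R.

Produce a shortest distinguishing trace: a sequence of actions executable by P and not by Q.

baaa

Reachable graph of P (5 states):
  u0 = b.a.a.a.0 ⊢ =b=> u1
  u1 = a.a.a.0 ⊢ =a=> u2
  u2 = a.a.0 ⊢ =a=> u3
  u3 = a.0 ⊢ =a=> u4
  u4 = 0 ⊢ ∅
Reachable graph of Q (5 states):
  v0 = b.a.a.b.0 ⊢ =b=> v1
  v1 = a.a.b.0 ⊢ =a=> v2
  v2 = a.b.0 ⊢ =a=> v3
  v3 = b.0 ⊢ =b=> v4
  v4 = 0 ⊢ ∅
Run σ = ⟨baaa⟩ on P: start {u0}
  after b @ step 1: {u1}
  after a @ step 2: {u2}
  after a @ step 3: {u3}
  after a @ step 4: {u4}
  ✓ P
Run σ = ⟨baaa⟩ on Q: start {v0}
  after b @ step 1: {v1}
  after a @ step 2: {v2}
  after a @ step 3: {v3}
  after a @ step 4: no successor for Q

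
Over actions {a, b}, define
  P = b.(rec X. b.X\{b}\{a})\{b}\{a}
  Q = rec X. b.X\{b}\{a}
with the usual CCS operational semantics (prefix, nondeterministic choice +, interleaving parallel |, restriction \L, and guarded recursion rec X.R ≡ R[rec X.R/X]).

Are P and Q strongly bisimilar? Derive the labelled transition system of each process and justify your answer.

P ~ Q

P's transition system — 2 states:
  u0 = b.(rec X. b.X\{b}\{a})\{b}\{a} → -b-> u1
  u1 = (rec X. b.X\{b}\{a})\{b}\{a} → ·
Q's transition system — 2 states:
  v0 = rec X. b.X\{b}\{a} → -b-> v1
  v1 = (rec X. b.X\{b}\{a})\{b}\{a} → ·
Coarsest stable partition (strong bisimilarity classes):
  B0 = {u0, v0}
  B1 = {u1, v1}
u0 ∈ B0, v0 ∈ B0 → same block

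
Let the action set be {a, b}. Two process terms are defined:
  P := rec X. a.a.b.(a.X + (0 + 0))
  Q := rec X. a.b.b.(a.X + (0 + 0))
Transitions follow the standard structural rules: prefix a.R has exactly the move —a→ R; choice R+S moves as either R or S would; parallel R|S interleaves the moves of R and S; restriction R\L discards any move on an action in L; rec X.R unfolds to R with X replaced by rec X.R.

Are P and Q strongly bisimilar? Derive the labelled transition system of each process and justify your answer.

LTS(P): 4 reachable states
  p0 = rec X. a.a.b.(a.X + (0 + 0)) → ··a··> p1
  p1 = a.b.(a.(rec X. a.a.b.(a.X + (0 + 0))) + (0 + 0)) → ··a··> p2
  p2 = b.(a.(rec X. a.a.b.(a.X + (0 + 0))) + (0 + 0)) → ··b··> p3
  p3 = a.(rec X. a.a.b.(a.X + (0 + 0))) + (0 + 0) → ··a··> p0
LTS(Q): 4 reachable states
  q0 = rec X. a.b.b.(a.X + (0 + 0)) → ··a··> q1
  q1 = b.b.(a.(rec X. a.b.b.(a.X + (0 + 0))) + (0 + 0)) → ··b··> q2
  q2 = b.(a.(rec X. a.b.b.(a.X + (0 + 0))) + (0 + 0)) → ··b··> q3
  q3 = a.(rec X. a.b.b.(a.X + (0 + 0))) + (0 + 0) → ··a··> q0
Coarsest stable partition (strong bisimilarity classes):
  B0 = {p0}
  B1 = {p1}
  B2 = {p2}
  B3 = {p3}
  B4 = {q0}
  B5 = {q1}
  B6 = {q2}
  B7 = {q3}
p0 ∈ B0, q0 ∈ B4 → different blocks

not bisimilar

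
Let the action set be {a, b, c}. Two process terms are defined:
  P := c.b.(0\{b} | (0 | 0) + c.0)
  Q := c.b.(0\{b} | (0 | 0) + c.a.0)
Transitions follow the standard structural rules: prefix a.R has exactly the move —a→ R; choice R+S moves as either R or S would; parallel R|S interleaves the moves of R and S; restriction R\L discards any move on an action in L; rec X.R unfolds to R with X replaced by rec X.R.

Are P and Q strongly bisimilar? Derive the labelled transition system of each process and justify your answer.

Reachable graph of P (4 states):
  m0 = c.b.(0\{b} | (0 | 0) + c.0) → --c--▸ m1
  m1 = b.(0\{b} | (0 | 0) + c.0) → --b--▸ m2
  m2 = 0\{b} | (0 | 0) + c.0 → --c--▸ m3
  m3 = 0 → (no moves)
Reachable graph of Q (5 states):
  n0 = c.b.(0\{b} | (0 | 0) + c.a.0) → --c--▸ n1
  n1 = b.(0\{b} | (0 | 0) + c.a.0) → --b--▸ n2
  n2 = 0\{b} | (0 | 0) + c.a.0 → --c--▸ n3
  n3 = a.0 → --a--▸ n4
  n4 = 0 → (no moves)
Coarsest stable partition (strong bisimilarity classes):
  B0 = {m0}
  B1 = {m1}
  B2 = {m2}
  B3 = {m3, n4}
  B4 = {n0}
  B5 = {n1}
  B6 = {n2}
  B7 = {n3}
m0 ∈ B0, n0 ∈ B4 → different blocks

P ≁ Q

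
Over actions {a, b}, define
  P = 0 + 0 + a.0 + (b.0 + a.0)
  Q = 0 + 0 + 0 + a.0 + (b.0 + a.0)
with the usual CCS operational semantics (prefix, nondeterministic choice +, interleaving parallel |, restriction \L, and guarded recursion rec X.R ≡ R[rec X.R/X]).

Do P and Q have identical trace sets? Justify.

Reachable graph of P (2 states):
  s0 = 0 + 0 + a.0 + (b.0 + a.0) | --a--▸ s1, --b--▸ s1
  s1 = 0 | deadlocked
Reachable graph of Q (2 states):
  t0 = 0 + 0 + 0 + a.0 + (b.0 + a.0) | --a--▸ t1, --b--▸ t1
  t1 = 0 | deadlocked
Coarsest stable partition (strong bisimilarity classes):
  B0 = {s0, t0}
  B1 = {s1, t1}
s0 ∈ B0, t0 ∈ B0 → same block
Bisimilar ⇒ trace-equivalent.

trace-equivalent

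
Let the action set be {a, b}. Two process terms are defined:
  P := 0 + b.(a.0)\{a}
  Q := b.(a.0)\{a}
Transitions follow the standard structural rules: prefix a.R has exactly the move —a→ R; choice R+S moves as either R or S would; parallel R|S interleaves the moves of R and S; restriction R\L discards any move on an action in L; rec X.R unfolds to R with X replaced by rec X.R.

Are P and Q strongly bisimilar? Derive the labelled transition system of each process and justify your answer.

Reachable graph of P (2 states):
  m0 = 0 + b.(a.0)\{a} :: -b-> m1
  m1 = (a.0)\{a} :: ·
Reachable graph of Q (2 states):
  n0 = b.(a.0)\{a} :: -b-> n1
  n1 = (a.0)\{a} :: ·
Bisimilarity quotient blocks:
  B0 = {m0, n0}
  B1 = {m1, n1}
m0 ∈ B0, n0 ∈ B0 → same block

bisimilar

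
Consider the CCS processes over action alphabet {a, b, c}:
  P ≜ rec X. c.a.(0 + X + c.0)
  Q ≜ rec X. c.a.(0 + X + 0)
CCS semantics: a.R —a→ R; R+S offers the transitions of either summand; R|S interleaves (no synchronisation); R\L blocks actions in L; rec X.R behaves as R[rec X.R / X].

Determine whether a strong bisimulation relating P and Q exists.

P ≁ Q

P's transition system — 4 states:
  p0 = rec X. c.a.(0 + X + c.0) | =c=> p1
  p1 = a.(0 + (rec X. c.a.(0 + X + c.0)) + c.0) | =a=> p2
  p2 = 0 + (rec X. c.a.(0 + X + c.0)) + c.0 | =c=> p1, =c=> p3
  p3 = 0 | deadlocked
Q's transition system — 3 states:
  q0 = rec X. c.a.(0 + X + 0) | =c=> q1
  q1 = a.(0 + (rec X. c.a.(0 + X + 0)) + 0) | =a=> q2
  q2 = 0 + (rec X. c.a.(0 + X + 0)) + 0 | =c=> q1
Partition-refinement fixed point:
  B0 = {p0}
  B1 = {p1}
  B2 = {p2}
  B3 = {p3}
  B4 = {q0, q2}
  B5 = {q1}
p0 ∈ B0, q0 ∈ B4 → different blocks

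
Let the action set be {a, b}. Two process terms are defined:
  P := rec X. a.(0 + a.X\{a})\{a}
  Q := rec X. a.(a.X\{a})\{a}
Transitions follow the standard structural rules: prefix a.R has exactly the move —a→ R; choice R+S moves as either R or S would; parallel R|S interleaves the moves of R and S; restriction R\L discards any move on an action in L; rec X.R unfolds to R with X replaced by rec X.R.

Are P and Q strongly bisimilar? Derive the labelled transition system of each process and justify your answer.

P ~ Q

Reachable graph of P (2 states):
  m0 = rec X. a.(0 + a.X\{a})\{a} :: —a→ m1
  m1 = (0 + a.(rec X. a.(0 + a.X\{a})\{a})\{a})\{a} :: stopped
Reachable graph of Q (2 states):
  n0 = rec X. a.(a.X\{a})\{a} :: —a→ n1
  n1 = (a.(rec X. a.(a.X\{a})\{a})\{a})\{a} :: stopped
Bisimilarity quotient blocks:
  B0 = {m0, n0}
  B1 = {m1, n1}
m0 ∈ B0, n0 ∈ B0 → same block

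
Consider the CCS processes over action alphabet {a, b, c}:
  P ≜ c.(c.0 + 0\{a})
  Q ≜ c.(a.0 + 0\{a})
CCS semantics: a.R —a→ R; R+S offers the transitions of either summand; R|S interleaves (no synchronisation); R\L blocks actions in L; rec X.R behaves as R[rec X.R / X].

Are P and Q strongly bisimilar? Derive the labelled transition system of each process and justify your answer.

P ≁ Q

P's transition system — 3 states:
  p0 = c.(c.0 + 0\{a}) has moves ··c··> p1
  p1 = c.0 + 0\{a} has moves ··c··> p2
  p2 = 0 has moves ·
Q's transition system — 3 states:
  q0 = c.(a.0 + 0\{a}) has moves ··c··> q1
  q1 = a.0 + 0\{a} has moves ··a··> q2
  q2 = 0 has moves ·
Bisimilarity quotient blocks:
  B0 = {p0}
  B1 = {p1}
  B2 = {p2, q2}
  B3 = {q0}
  B4 = {q1}
p0 ∈ B0, q0 ∈ B3 → different blocks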